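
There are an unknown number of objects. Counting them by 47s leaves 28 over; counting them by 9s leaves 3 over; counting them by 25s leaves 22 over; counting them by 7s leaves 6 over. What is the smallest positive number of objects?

37722

The moduli are pairwise coprime; M = 47·9·25·7 = 74025.
M/47 = 1575; 1575 ≡ 24 (mod 47); 24·2 ≡ 1, so inverse 2.
M/9 = 8225; 8225 ≡ 8 (mod 9); 8·8 ≡ 1, so inverse 8.
M/25 = 2961; 2961 ≡ 11 (mod 25); 11·16 ≡ 1, so inverse 16.
M/7 = 10575; 10575 ≡ 5 (mod 7); 5·3 ≡ 1, so inverse 3.
N ≡ 28·1575·2 + 3·8225·8 + 22·2961·16 + 6·10575·3 = 1518222.
1518222 mod 74025 = 37722.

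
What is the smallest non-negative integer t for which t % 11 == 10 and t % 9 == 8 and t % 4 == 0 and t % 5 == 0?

The moduli are pairwise coprime; N = 11·9·4·5 = 1980.
N/11 = 180; 180 ≡ 4 (mod 11); 4·3 ≡ 1, so inverse 3.
N/9 = 220; 220 ≡ 4 (mod 9); 4·7 ≡ 1, so inverse 7.
N/4 = 495; 495 ≡ 3 (mod 4); 3·3 ≡ 1, so inverse 3.
N/5 = 396; 396 ≡ 1 (mod 5), inverse 1.
t ≡ 10·180·3 + 8·220·7 + 0·495·3 + 0·396·1 = 17720.
17720 mod 1980 = 1880.

1880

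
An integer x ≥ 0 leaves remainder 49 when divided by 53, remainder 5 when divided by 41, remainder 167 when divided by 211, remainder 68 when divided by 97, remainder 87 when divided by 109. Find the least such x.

3386125635

The moduli are pairwise coprime; N = 53·41·211·97·109 = 4847752219.
N/53 = 91467023; 91467023 ≡ 47 (mod 53); 47·44 ≡ 1, so inverse 44.
N/41 = 118237859; 118237859 ≡ 9 (mod 41); 9·32 ≡ 1, so inverse 32.
N/211 = 22975129; 22975129 ≡ 183 (mod 211); 183·113 ≡ 1, so inverse 113.
N/97 = 49976827; 49976827 ≡ 2 (mod 97); 2·49 ≡ 1, so inverse 49.
N/109 = 44474791; 44474791 ≡ 66 (mod 109); 66·38 ≡ 1, so inverse 38.
x ≡ 49·91467023·44 + 5·118237859·32 + 167·22975129·113 + 68·49976827·49 + 87·44474791·38 = 963241064997.
963241064997 mod 4847752219 = 3386125635.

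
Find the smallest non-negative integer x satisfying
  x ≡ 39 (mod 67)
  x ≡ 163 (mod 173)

2585

Combine the congruences pairwise.
From x ≡ 39 (mod 67) write x = 39 + 67t. Substituting into x ≡ 163 (mod 173) gives 67t ≡ 124 (mod 173), and since 67⁻¹ ≡ 31 (mod 173), t ≡ 38. Hence x ≡ 39 + 67·38 = 2585 (mod 11591).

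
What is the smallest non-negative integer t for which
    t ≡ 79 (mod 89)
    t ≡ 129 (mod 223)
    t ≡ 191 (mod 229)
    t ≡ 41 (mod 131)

122473513

The moduli are pairwise coprime; N = 89·223·229·131 = 595390153.
N/89 = 6689777; 6689777 ≡ 3 (mod 89); 3·30 ≡ 1, so inverse 30.
N/223 = 2669911; 2669911 ≡ 155 (mod 223); 155·141 ≡ 1, so inverse 141.
N/229 = 2599957; 2599957 ≡ 120 (mod 229); 120·21 ≡ 1, so inverse 21.
N/131 = 4544963; 4544963 ≡ 49 (mod 131); 49·123 ≡ 1, so inverse 123.
t ≡ 79·6689777·30 + 129·2669911·141 + 191·2599957·21 + 41·4544963·123 = 97766458605.
97766458605 mod 595390153 = 122473513.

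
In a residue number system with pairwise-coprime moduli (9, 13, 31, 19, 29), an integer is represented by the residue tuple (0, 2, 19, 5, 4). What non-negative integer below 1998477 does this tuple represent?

From x ≡ 0 (mod 9) write x = 0 + 9t. Substituting into x ≡ 2 (mod 13) gives 9t ≡ 2 (mod 13), and since 9⁻¹ ≡ 3 (mod 13), t ≡ 6. Hence x ≡ 0 + 9·6 = 54 (mod 117).
From x ≡ 54 (mod 117) write x = 54 + 117t. Substituting into x ≡ 19 (mod 31) gives 117t ≡ 27 (mod 31), and since 24⁻¹ ≡ 22 (mod 31), t ≡ 5. Hence x ≡ 54 + 117·5 = 639 (mod 3627).
From x ≡ 639 (mod 3627) write x = 639 + 3627t. Substituting into x ≡ 5 (mod 19) gives 3627t ≡ 12 (mod 19), and since 17⁻¹ ≡ 9 (mod 19), t ≡ 13. Hence x ≡ 639 + 3627·13 = 47790 (mod 68913).
From x ≡ 47790 (mod 68913) write x = 47790 + 68913t. Substituting into x ≡ 4 (mod 29) gives 68913t ≡ 6 (mod 29), and since 9⁻¹ ≡ 13 (mod 29), t ≡ 20. Hence x ≡ 47790 + 68913·20 = 1426050 (mod 1998477).

1426050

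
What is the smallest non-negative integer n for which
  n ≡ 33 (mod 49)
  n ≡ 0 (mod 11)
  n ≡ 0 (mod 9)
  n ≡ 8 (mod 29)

119691

The moduli are pairwise coprime; M = 49·11·9·29 = 140679.
M/49 = 2871; 2871 ≡ 29 (mod 49); 29·22 ≡ 1, so inverse 22.
M/11 = 12789; 12789 ≡ 7 (mod 11); 7·8 ≡ 1, so inverse 8.
M/9 = 15631; 15631 ≡ 7 (mod 9); 7·4 ≡ 1, so inverse 4.
M/29 = 4851; 4851 ≡ 8 (mod 29); 8·11 ≡ 1, so inverse 11.
n ≡ 33·2871·22 + 0·12789·8 + 0·15631·4 + 8·4851·11 = 2511234.
2511234 mod 140679 = 119691.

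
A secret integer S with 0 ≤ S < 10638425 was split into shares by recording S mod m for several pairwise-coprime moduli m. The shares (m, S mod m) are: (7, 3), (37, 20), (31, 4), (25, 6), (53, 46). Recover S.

2678931

The moduli are pairwise coprime; N = 7·37·31·25·53 = 10638425.
N/7 = 1519775; 1519775 ≡ 5 (mod 7); 5·3 ≡ 1, so inverse 3.
N/37 = 287525; 287525 ≡ 35 (mod 37); 35·18 ≡ 1, so inverse 18.
N/31 = 343175; 343175 ≡ 5 (mod 31); 5·25 ≡ 1, so inverse 25.
N/25 = 425537; 425537 ≡ 12 (mod 25); 12·23 ≡ 1, so inverse 23.
N/53 = 200725; 200725 ≡ 14 (mod 53); 14·19 ≡ 1, so inverse 19.
S ≡ 3·1519775·3 + 20·287525·18 + 4·343175·25 + 6·425537·23 + 46·200725·19 = 385662231.
385662231 mod 10638425 = 2678931.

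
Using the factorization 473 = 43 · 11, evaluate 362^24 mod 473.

188

Mod 43: 362 ≡ 18; 18^24 ≡ 16 (mod 43).
Mod 11: 362 ≡ 10; by Fermat, exponent reduces to 24 mod 10 = 4; 10^4 ≡ 1 (mod 11).
Combine by CRT: x ≡ 16 (mod 43), x ≡ 1 (mod 11) ⇒ x ≡ 188 (mod 473).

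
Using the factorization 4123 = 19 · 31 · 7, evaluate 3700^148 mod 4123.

Mod 19: 3700 ≡ 14; by Fermat, exponent reduces to 148 mod 18 = 4; 14^4 ≡ 17 (mod 19).
Mod 31: 3700 ≡ 11; by Fermat, exponent reduces to 148 mod 30 = 28; 11^28 ≡ 10 (mod 31).
Mod 7: 3700 ≡ 4; by Fermat, exponent reduces to 148 mod 6 = 4; 4^4 ≡ 4 (mod 7).
Combine by CRT: x ≡ 17 (mod 19), x ≡ 10 (mod 31), x ≡ 4 (mod 7) ⇒ x ≡ 2335 (mod 4123).

2335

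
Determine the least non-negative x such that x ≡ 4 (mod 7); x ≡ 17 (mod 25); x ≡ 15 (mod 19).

1117

From x ≡ 4 (mod 7) write x = 4 + 7t. Substituting into x ≡ 17 (mod 25) gives 7t ≡ 13 (mod 25), and since 7⁻¹ ≡ 18 (mod 25), t ≡ 9. Hence x ≡ 4 + 7·9 = 67 (mod 175).
From x ≡ 67 (mod 175) write x = 67 + 175t. Substituting into x ≡ 15 (mod 19) gives 175t ≡ 5 (mod 19), and since 4⁻¹ ≡ 5 (mod 19), t ≡ 6. Hence x ≡ 67 + 175·6 = 1117 (mod 3325).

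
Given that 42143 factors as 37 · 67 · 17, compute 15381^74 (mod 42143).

Mod 37: 15381 ≡ 26; by Fermat, exponent reduces to 74 mod 36 = 2; 26^2 ≡ 10 (mod 37).
Mod 67: 15381 ≡ 38; by Fermat, exponent reduces to 74 mod 66 = 8; 38^8 ≡ 37 (mod 67).
Mod 17: 15381 ≡ 13; by Fermat, exponent reduces to 74 mod 16 = 10; 13^10 ≡ 16 (mod 17).
Combine by CRT: x ≡ 10 (mod 37), x ≡ 37 (mod 67), x ≡ 16 (mod 17) ⇒ x ≡ 26502 (mod 42143).

26502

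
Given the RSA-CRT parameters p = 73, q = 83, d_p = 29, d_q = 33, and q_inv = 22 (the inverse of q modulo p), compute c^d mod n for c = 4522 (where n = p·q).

m₁ = c^(d_p) mod p: c ≡ 69 (mod 73), and 69^29 mod 73 = 57.
m₂ = c^(d_q) mod q: c ≡ 40 (mod 83), and 40^33 mod 83 = 64.
h = q_inv·(m₁ − m₂) mod p = 22·(57 − 64) mod 73 = 65.
m = m₂ + h·q = 64 + 65·83 = 5459.

5459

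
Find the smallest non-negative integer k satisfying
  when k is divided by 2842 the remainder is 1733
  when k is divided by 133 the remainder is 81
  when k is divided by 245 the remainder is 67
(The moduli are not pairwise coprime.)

Combine the congruences pairwise.
gcd(2842, 133) = 7 and 7 | (81 − 1733), so the pair is consistent; merging gives k ≡ 21627 (mod 53998), where 53998 = lcm(2842, 133).
gcd(53998, 245) = 49 and 49 | (67 − 21627), so the pair is consistent; merging gives k ≡ 21627 (mod 269990), where 269990 = lcm(53998, 245).
The solution is unique modulo lcm(2842, 133, 245) = 269990.

21627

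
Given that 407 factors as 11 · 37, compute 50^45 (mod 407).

43

Mod 11: 50 ≡ 6; by Fermat, exponent reduces to 45 mod 10 = 5; 6^5 ≡ 10 (mod 11).
Mod 37: 50 ≡ 13; by Fermat, exponent reduces to 45 mod 36 = 9; 13^9 ≡ 6 (mod 37).
Combine by CRT: x ≡ 10 (mod 11), x ≡ 6 (mod 37) ⇒ x ≡ 43 (mod 407).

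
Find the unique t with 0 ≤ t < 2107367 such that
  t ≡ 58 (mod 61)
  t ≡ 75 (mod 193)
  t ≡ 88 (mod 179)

1197061

Combine the congruences pairwise.
From t ≡ 58 (mod 61) write t = 58 + 61s. Substituting into t ≡ 75 (mod 193) gives 61s ≡ 17 (mod 193), and since 61⁻¹ ≡ 19 (mod 193), s ≡ 130. Hence t ≡ 58 + 61·130 = 7988 (mod 11773).
From t ≡ 7988 (mod 11773) write t = 7988 + 11773s. Substituting into t ≡ 88 (mod 179) gives 11773s ≡ 155 (mod 179), and since 138⁻¹ ≡ 48 (mod 179), s ≡ 101. Hence t ≡ 7988 + 11773·101 = 1197061 (mod 2107367).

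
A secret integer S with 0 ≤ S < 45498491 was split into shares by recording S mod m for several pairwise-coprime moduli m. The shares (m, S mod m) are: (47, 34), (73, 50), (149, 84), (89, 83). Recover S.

The moduli are pairwise coprime; N = 47·73·149·89 = 45498491.
N/47 = 968053; 968053 ≡ 41 (mod 47); 41·39 ≡ 1, so inverse 39.
N/73 = 623267; 623267 ≡ 66 (mod 73); 66·52 ≡ 1, so inverse 52.
N/149 = 305359; 305359 ≡ 58 (mod 149); 58·18 ≡ 1, so inverse 18.
N/89 = 511219; 511219 ≡ 3 (mod 89); 3·30 ≡ 1, so inverse 30.
S ≡ 34·968053·39 + 50·623267·52 + 84·305359·18 + 83·511219·30 = 4638770596.
4638770596 mod 45498491 = 43423005.

43423005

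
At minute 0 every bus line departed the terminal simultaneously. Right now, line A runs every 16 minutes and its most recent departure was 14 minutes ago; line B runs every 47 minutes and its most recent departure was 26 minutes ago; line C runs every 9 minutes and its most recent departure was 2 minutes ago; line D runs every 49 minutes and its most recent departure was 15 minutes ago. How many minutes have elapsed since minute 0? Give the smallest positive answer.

The moduli are pairwise coprime; N = 16·47·9·49 = 331632.
N/16 = 20727; 20727 ≡ 7 (mod 16); 7·7 ≡ 1, so inverse 7.
N/47 = 7056; 7056 ≡ 6 (mod 47); 6·8 ≡ 1, so inverse 8.
N/9 = 36848; 36848 ≡ 2 (mod 9); 2·5 ≡ 1, so inverse 5.
N/49 = 6768; 6768 ≡ 6 (mod 49); 6·41 ≡ 1, so inverse 41.
t ≡ 14·20727·7 + 26·7056·8 + 2·36848·5 + 15·6768·41 = 8029694.
8029694 mod 331632 = 70526.

70526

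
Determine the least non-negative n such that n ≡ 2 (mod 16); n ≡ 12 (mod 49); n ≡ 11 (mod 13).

The moduli are pairwise coprime; M = 16·49·13 = 10192.
M/16 = 637; 637 ≡ 13 (mod 16); 13·5 ≡ 1, so inverse 5.
M/49 = 208; 208 ≡ 12 (mod 49); 12·45 ≡ 1, so inverse 45.
M/13 = 784; 784 ≡ 4 (mod 13); 4·10 ≡ 1, so inverse 10.
n ≡ 2·637·5 + 12·208·45 + 11·784·10 = 204930.
204930 mod 10192 = 1090.

1090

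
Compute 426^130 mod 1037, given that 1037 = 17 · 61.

Mod 17: 426 ≡ 1; by Fermat, exponent reduces to 130 mod 16 = 2; 1^2 ≡ 1 (mod 17).
Mod 61: 426 ≡ 60; by Fermat, exponent reduces to 130 mod 60 = 10; 60^10 ≡ 1 (mod 61).
Combine by CRT: x ≡ 1 (mod 17), x ≡ 1 (mod 61) ⇒ x ≡ 1 (mod 1037).

1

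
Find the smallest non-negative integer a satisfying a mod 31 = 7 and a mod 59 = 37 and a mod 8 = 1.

11601

The moduli are pairwise coprime; N = 31·59·8 = 14632.
N/31 = 472; 472 ≡ 7 (mod 31); 7·9 ≡ 1, so inverse 9.
N/59 = 248; 248 ≡ 12 (mod 59); 12·5 ≡ 1, so inverse 5.
N/8 = 1829; 1829 ≡ 5 (mod 8); 5·5 ≡ 1, so inverse 5.
a ≡ 7·472·9 + 37·248·5 + 1·1829·5 = 84761.
84761 mod 14632 = 11601.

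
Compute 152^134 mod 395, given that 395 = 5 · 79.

104

Mod 5: 152 ≡ 2; by Fermat, exponent reduces to 134 mod 4 = 2; 2^2 ≡ 4 (mod 5).
Mod 79: 152 ≡ 73; by Fermat, exponent reduces to 134 mod 78 = 56; 73^56 ≡ 25 (mod 79).
Combine by CRT: x ≡ 4 (mod 5), x ≡ 25 (mod 79) ⇒ x ≡ 104 (mod 395).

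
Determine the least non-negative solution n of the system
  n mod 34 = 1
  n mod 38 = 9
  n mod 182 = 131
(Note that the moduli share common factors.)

14145

gcd(34, 38) = 2 and 2 | (9 − 1), so the pair is consistent; merging gives n ≡ 579 (mod 646), where 646 = lcm(34, 38).
gcd(646, 182) = 2 and 2 | (131 − 579), so the pair is consistent; merging gives n ≡ 14145 (mod 58786), where 58786 = lcm(646, 182).
The solution is unique modulo lcm(34, 38, 182) = 58786.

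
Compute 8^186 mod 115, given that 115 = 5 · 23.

49

Mod 5: 8 ≡ 3; by Fermat, exponent reduces to 186 mod 4 = 2; 3^2 ≡ 4 (mod 5).
Mod 23: 8 ≡ 8; by Fermat, exponent reduces to 186 mod 22 = 10; 8^10 ≡ 3 (mod 23).
Combine by CRT: x ≡ 4 (mod 5), x ≡ 3 (mod 23) ⇒ x ≡ 49 (mod 115).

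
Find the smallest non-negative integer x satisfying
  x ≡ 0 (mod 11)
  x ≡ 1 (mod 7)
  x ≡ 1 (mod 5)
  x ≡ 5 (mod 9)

176

Combine the congruences pairwise.
From x ≡ 0 (mod 11) write x = 0 + 11t. Substituting into x ≡ 1 (mod 7) gives 11t ≡ 1 (mod 7), and since 4⁻¹ ≡ 2 (mod 7), t ≡ 2. Hence x ≡ 0 + 11·2 = 22 (mod 77).
From x ≡ 22 (mod 77) write x = 22 + 77t. Substituting into x ≡ 1 (mod 5) gives 77t ≡ 4 (mod 5), and since 2⁻¹ ≡ 3 (mod 5), t ≡ 2. Hence x ≡ 22 + 77·2 = 176 (mod 385).
From x ≡ 176 (mod 385) write x = 176 + 385t. Substituting into x ≡ 5 (mod 9) gives 385t ≡ 0 (mod 9), and since 7⁻¹ ≡ 4 (mod 9), t ≡ 0. Hence x ≡ 176 + 385·0 = 176 (mod 3465).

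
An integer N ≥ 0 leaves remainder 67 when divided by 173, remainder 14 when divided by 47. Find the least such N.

From N ≡ 67 (mod 173) write N = 67 + 173t. Substituting into N ≡ 14 (mod 47) gives 173t ≡ 41 (mod 47), and since 32⁻¹ ≡ 25 (mod 47), t ≡ 38. Hence N ≡ 67 + 173·38 = 6641 (mod 8131).

6641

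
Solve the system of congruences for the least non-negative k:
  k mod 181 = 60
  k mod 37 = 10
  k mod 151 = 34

132914

The moduli are pairwise coprime; N = 181·37·151 = 1011247.
N/181 = 5587; 5587 ≡ 157 (mod 181); 157·98 ≡ 1, so inverse 98.
N/37 = 27331; 27331 ≡ 25 (mod 37); 25·3 ≡ 1, so inverse 3.
N/151 = 6697; 6697 ≡ 53 (mod 151); 53·57 ≡ 1, so inverse 57.
k ≡ 60·5587·98 + 10·27331·3 + 34·6697·57 = 46650276.
46650276 mod 1011247 = 132914.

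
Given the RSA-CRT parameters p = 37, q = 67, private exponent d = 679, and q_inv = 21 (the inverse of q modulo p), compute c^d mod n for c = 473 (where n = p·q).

d_p = d mod (p−1) = 679 mod 36 = 31; d_q = d mod (q−1) = 19.
m₁ = c^(d_p) mod p: c ≡ 29 (mod 37), and 29^31 mod 37 = 8.
m₂ = c^(d_q) mod q: c ≡ 4 (mod 67), and 4^19 mod 67 = 35.
h = q_inv·(m₁ − m₂) mod p = 21·(8 − 35) mod 37 = 25.
m = m₂ + h·q = 35 + 25·67 = 1710.

1710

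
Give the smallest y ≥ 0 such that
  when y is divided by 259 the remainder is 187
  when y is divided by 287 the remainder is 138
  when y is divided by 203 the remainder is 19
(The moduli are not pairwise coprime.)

67009

gcd(259, 287) = 7 and 7 | (138 − 187), so the pair is consistent; merging gives y ≡ 3295 (mod 10619), where 10619 = lcm(259, 287).
gcd(10619, 203) = 7 and 7 | (19 − 3295), so the pair is consistent; merging gives y ≡ 67009 (mod 307951), where 307951 = lcm(10619, 203).
The solution is unique modulo lcm(259, 287, 203) = 307951.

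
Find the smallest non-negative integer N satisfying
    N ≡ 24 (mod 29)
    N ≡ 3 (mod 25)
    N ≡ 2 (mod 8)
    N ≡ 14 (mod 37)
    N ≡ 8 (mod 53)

3735978

The moduli are pairwise coprime; M = 29·25·8·37·53 = 11373800.
M/29 = 392200; 392200 ≡ 4 (mod 29); 4·22 ≡ 1, so inverse 22.
M/25 = 454952; 454952 ≡ 2 (mod 25); 2·13 ≡ 1, so inverse 13.
M/8 = 1421725; 1421725 ≡ 5 (mod 8); 5·5 ≡ 1, so inverse 5.
M/37 = 307400; 307400 ≡ 4 (mod 37); 4·28 ≡ 1, so inverse 28.
M/53 = 214600; 214600 ≡ 3 (mod 53); 3·18 ≡ 1, so inverse 18.
N ≡ 24·392200·22 + 3·454952·13 + 2·1421725·5 + 14·307400·28 + 8·214600·18 = 390445178.
390445178 mod 11373800 = 3735978.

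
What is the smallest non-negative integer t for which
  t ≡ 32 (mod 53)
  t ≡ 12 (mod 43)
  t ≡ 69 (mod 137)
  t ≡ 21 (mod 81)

The moduli are pairwise coprime; N = 53·43·137·81 = 25290063.
N/53 = 477171; 477171 ≡ 12 (mod 53); 12·31 ≡ 1, so inverse 31.
N/43 = 588141; 588141 ≡ 30 (mod 43); 30·33 ≡ 1, so inverse 33.
N/137 = 184599; 184599 ≡ 60 (mod 137); 60·16 ≡ 1, so inverse 16.
N/81 = 312223; 312223 ≡ 49 (mod 81); 49·43 ≡ 1, so inverse 43.
t ≡ 32·477171·31 + 12·588141·33 + 69·184599·16 + 21·312223·43 = 1191992133.
1191992133 mod 25290063 = 3359172.

3359172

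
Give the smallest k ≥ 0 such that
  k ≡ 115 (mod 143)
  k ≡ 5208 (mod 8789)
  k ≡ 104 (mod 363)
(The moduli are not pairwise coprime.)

Combine the congruences pairwise.
gcd(143, 8789) = 11 and 11 | (5208 − 115), so the pair is consistent; merging gives k ≡ 31575 (mod 114257), where 114257 = lcm(143, 8789).
gcd(114257, 363) = 11 and 11 | (104 − 31575), so the pair is consistent; merging gives k ≡ 831374 (mod 3770481), where 3770481 = lcm(114257, 363).
The solution is unique modulo lcm(143, 8789, 363) = 3770481.

831374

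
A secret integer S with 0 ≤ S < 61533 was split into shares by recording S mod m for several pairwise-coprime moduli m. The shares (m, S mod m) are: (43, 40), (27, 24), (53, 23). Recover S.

18573

Combine the congruences pairwise.
From S ≡ 40 (mod 43) write S = 40 + 43t. Substituting into S ≡ 24 (mod 27) gives 43t ≡ 11 (mod 27), and since 16⁻¹ ≡ 22 (mod 27), t ≡ 26. Hence S ≡ 40 + 43·26 = 1158 (mod 1161).
From S ≡ 1158 (mod 1161) write S = 1158 + 1161t. Substituting into S ≡ 23 (mod 53) gives 1161t ≡ 31 (mod 53), and since 48⁻¹ ≡ 21 (mod 53), t ≡ 15. Hence S ≡ 1158 + 1161·15 = 18573 (mod 61533).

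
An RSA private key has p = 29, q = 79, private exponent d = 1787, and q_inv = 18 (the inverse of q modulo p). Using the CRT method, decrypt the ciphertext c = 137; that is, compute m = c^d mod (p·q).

d_p = d mod (p−1) = 1787 mod 28 = 23; d_q = d mod (q−1) = 71.
m₁ = c^(d_p) mod p: c ≡ 21 (mod 29), and 21^23 mod 29 = 15.
m₂ = c^(d_q) mod q: c ≡ 58 (mod 79), and 58^71 mod 79 = 71.
h = q_inv·(m₁ − m₂) mod p = 18·(15 − 71) mod 29 = 7.
m = m₂ + h·q = 71 + 7·79 = 624.

624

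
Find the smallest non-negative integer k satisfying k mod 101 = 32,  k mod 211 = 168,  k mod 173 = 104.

541594

The moduli are pairwise coprime; N = 101·211·173 = 3686803.
N/101 = 36503; 36503 ≡ 42 (mod 101); 42·89 ≡ 1, so inverse 89.
N/211 = 17473; 17473 ≡ 171 (mod 211); 171·58 ≡ 1, so inverse 58.
N/173 = 21311; 21311 ≡ 32 (mod 173); 32·146 ≡ 1, so inverse 146.
k ≡ 32·36503·89 + 168·17473·58 + 104·21311·146 = 597803680.
597803680 mod 3686803 = 541594.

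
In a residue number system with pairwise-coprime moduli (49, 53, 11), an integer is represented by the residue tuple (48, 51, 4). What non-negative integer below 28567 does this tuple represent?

9750

From x ≡ 48 (mod 49) write x = 48 + 49t. Substituting into x ≡ 51 (mod 53) gives 49t ≡ 3 (mod 53), and since 49⁻¹ ≡ 13 (mod 53), t ≡ 39. Hence x ≡ 48 + 49·39 = 1959 (mod 2597).
From x ≡ 1959 (mod 2597) write x = 1959 + 2597t. Substituting into x ≡ 4 (mod 11) gives 2597t ≡ 3 (mod 11), and since 1⁻¹ ≡ 1 (mod 11), t ≡ 3. Hence x ≡ 1959 + 2597·3 = 9750 (mod 28567).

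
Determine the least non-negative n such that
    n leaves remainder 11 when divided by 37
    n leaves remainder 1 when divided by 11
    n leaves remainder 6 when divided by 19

5820

The moduli are pairwise coprime; M = 37·11·19 = 7733.
M/37 = 209; 209 ≡ 24 (mod 37); 24·17 ≡ 1, so inverse 17.
M/11 = 703; 703 ≡ 10 (mod 11); 10·10 ≡ 1, so inverse 10.
M/19 = 407; 407 ≡ 8 (mod 19); 8·12 ≡ 1, so inverse 12.
n ≡ 11·209·17 + 1·703·10 + 6·407·12 = 75417.
75417 mod 7733 = 5820.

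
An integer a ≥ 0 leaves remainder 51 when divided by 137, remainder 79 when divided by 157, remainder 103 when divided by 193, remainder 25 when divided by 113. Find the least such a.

258972521

From a ≡ 51 (mod 137) write a = 51 + 137t. Substituting into a ≡ 79 (mod 157) gives 137t ≡ 28 (mod 157), and since 137⁻¹ ≡ 102 (mod 157), t ≡ 30. Hence a ≡ 51 + 137·30 = 4161 (mod 21509).
From a ≡ 4161 (mod 21509) write a = 4161 + 21509t. Substituting into a ≡ 103 (mod 193) gives 21509t ≡ 188 (mod 193), and since 86⁻¹ ≡ 101 (mod 193), t ≡ 74. Hence a ≡ 4161 + 21509·74 = 1595827 (mod 4151237).
From a ≡ 1595827 (mod 4151237) write a = 1595827 + 4151237t. Substituting into a ≡ 25 (mod 113) gives 4151237t ≡ 97 (mod 113), and since 69⁻¹ ≡ 95 (mod 113), t ≡ 62. Hence a ≡ 1595827 + 4151237·62 = 258972521 (mod 469089781).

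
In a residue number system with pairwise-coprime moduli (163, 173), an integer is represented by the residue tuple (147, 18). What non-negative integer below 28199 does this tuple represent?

Combine the congruences pairwise.
From x ≡ 147 (mod 163) write x = 147 + 163t. Substituting into x ≡ 18 (mod 173) gives 163t ≡ 44 (mod 173), and since 163⁻¹ ≡ 121 (mod 173), t ≡ 134. Hence x ≡ 147 + 163·134 = 21989 (mod 28199).

21989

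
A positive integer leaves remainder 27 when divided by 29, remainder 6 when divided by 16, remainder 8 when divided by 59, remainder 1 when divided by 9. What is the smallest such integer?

The moduli are pairwise coprime; M = 29·16·59·9 = 246384.
M/29 = 8496; 8496 ≡ 28 (mod 29); 28·28 ≡ 1, so inverse 28.
M/16 = 15399; 15399 ≡ 7 (mod 16); 7·7 ≡ 1, so inverse 7.
M/59 = 4176; 4176 ≡ 46 (mod 59); 46·9 ≡ 1, so inverse 9.
M/9 = 27376; 27376 ≡ 7 (mod 9); 7·4 ≡ 1, so inverse 4.
n ≡ 27·8496·28 + 6·15399·7 + 8·4176·9 + 1·27376·4 = 7479910.
7479910 mod 246384 = 88390.

88390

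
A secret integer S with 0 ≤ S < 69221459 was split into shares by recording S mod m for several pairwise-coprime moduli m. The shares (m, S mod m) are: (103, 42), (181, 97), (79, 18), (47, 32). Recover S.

Combine the congruences pairwise.
From S ≡ 42 (mod 103) write S = 42 + 103t. Substituting into S ≡ 97 (mod 181) gives 103t ≡ 55 (mod 181), and since 103⁻¹ ≡ 58 (mod 181), t ≡ 113. Hence S ≡ 42 + 103·113 = 11681 (mod 18643).
From S ≡ 11681 (mod 18643) write S = 11681 + 18643t. Substituting into S ≡ 18 (mod 79) gives 18643t ≡ 29 (mod 79), and since 78⁻¹ ≡ 78 (mod 79), t ≡ 50. Hence S ≡ 11681 + 18643·50 = 943831 (mod 1472797).
From S ≡ 943831 (mod 1472797) write S = 943831 + 1472797t. Substituting into S ≡ 32 (mod 47) gives 1472797t ≡ 8 (mod 47), and since 5⁻¹ ≡ 19 (mod 47), t ≡ 11. Hence S ≡ 943831 + 1472797·11 = 17144598 (mod 69221459).

17144598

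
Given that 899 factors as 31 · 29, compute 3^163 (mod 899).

Mod 31: 3 ≡ 3; by Fermat, exponent reduces to 163 mod 30 = 13; 3^13 ≡ 24 (mod 31).
Mod 29: 3 ≡ 3; by Fermat, exponent reduces to 163 mod 28 = 23; 3^23 ≡ 8 (mod 29).
Combine by CRT: x ≡ 24 (mod 31), x ≡ 8 (mod 29) ⇒ x ≡ 675 (mod 899).

675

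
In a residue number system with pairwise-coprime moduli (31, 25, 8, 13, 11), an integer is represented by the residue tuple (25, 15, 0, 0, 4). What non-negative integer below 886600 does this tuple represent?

The moduli are pairwise coprime; N = 31·25·8·13·11 = 886600.
N/31 = 28600; 28600 ≡ 18 (mod 31); 18·19 ≡ 1, so inverse 19.
N/25 = 35464; 35464 ≡ 14 (mod 25); 14·9 ≡ 1, so inverse 9.
N/8 = 110825; 110825 ≡ 1 (mod 8), inverse 1.
N/13 = 68200; 68200 ≡ 2 (mod 13); 2·7 ≡ 1, so inverse 7.
N/11 = 80600; 80600 ≡ 3 (mod 11); 3·4 ≡ 1, so inverse 4.
x ≡ 25·28600·19 + 15·35464·9 + 0·110825·1 + 0·68200·7 + 4·80600·4 = 19662240.
19662240 mod 886600 = 157040.

157040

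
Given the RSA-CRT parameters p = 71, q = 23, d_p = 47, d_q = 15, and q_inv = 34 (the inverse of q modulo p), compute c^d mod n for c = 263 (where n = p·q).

166

m₁ = c^(d_p) mod p: c ≡ 50 (mod 71), and 50^47 mod 71 = 24.
m₂ = c^(d_q) mod q: c ≡ 10 (mod 23), and 10^15 mod 23 = 5.
h = q_inv·(m₁ − m₂) mod p = 34·(24 − 5) mod 71 = 7.
m = m₂ + h·q = 5 + 7·23 = 166.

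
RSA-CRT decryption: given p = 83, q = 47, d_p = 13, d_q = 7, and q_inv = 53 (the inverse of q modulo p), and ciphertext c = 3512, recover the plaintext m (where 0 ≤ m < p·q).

1700

m₁ = c^(d_p) mod p: c ≡ 26 (mod 83), and 26^13 mod 83 = 40.
m₂ = c^(d_q) mod q: c ≡ 34 (mod 47), and 34^7 mod 47 = 8.
h = q_inv·(m₁ − m₂) mod p = 53·(40 − 8) mod 83 = 36.
m = m₂ + h·q = 8 + 36·47 = 1700.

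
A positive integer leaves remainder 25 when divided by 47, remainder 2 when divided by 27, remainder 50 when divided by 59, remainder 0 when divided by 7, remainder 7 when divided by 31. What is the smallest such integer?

12004013

Combine the congruences pairwise.
From x ≡ 25 (mod 47) write x = 25 + 47t. Substituting into x ≡ 2 (mod 27) gives 47t ≡ 4 (mod 27), and since 20⁻¹ ≡ 23 (mod 27), t ≡ 11. Hence x ≡ 25 + 47·11 = 542 (mod 1269).
From x ≡ 542 (mod 1269) write x = 542 + 1269t. Substituting into x ≡ 50 (mod 59) gives 1269t ≡ 39 (mod 59), and since 30⁻¹ ≡ 2 (mod 59), t ≡ 19. Hence x ≡ 542 + 1269·19 = 24653 (mod 74871).
From x ≡ 24653 (mod 74871) write x = 24653 + 74871t. Substituting into x ≡ 0 (mod 7) gives 74871t ≡ 1 (mod 7), and since 6⁻¹ ≡ 6 (mod 7), t ≡ 6. Hence x ≡ 24653 + 74871·6 = 473879 (mod 524097).
From x ≡ 473879 (mod 524097) write x = 473879 + 524097t. Substituting into x ≡ 7 (mod 31) gives 524097t ≡ 25 (mod 31), and since 11⁻¹ ≡ 17 (mod 31), t ≡ 22. Hence x ≡ 473879 + 524097·22 = 12004013 (mod 16247007).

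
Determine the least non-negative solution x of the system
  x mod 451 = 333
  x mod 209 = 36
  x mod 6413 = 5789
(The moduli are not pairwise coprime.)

Combine the congruences pairwise.
gcd(451, 209) = 11 and 11 | (36 − 333), so the pair is consistent; merging gives x ≡ 4843 (mod 8569), where 8569 = lcm(451, 209).
gcd(8569, 6413) = 11 and 11 | (5789 − 4843), so the pair is consistent; merging gives x ≡ 4443585 (mod 4995727), where 4995727 = lcm(8569, 6413).
The solution is unique modulo lcm(451, 209, 6413) = 4995727.

4443585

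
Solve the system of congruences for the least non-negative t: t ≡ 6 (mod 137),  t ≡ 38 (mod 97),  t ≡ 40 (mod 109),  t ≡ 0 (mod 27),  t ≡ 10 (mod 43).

78041097

From t ≡ 6 (mod 137) write t = 6 + 137s. Substituting into t ≡ 38 (mod 97) gives 137s ≡ 32 (mod 97), and since 40⁻¹ ≡ 17 (mod 97), s ≡ 59. Hence t ≡ 6 + 137·59 = 8089 (mod 13289).
From t ≡ 8089 (mod 13289) write t = 8089 + 13289s. Substituting into t ≡ 40 (mod 109) gives 13289s ≡ 17 (mod 109), and since 100⁻¹ ≡ 12 (mod 109), s ≡ 95. Hence t ≡ 8089 + 13289·95 = 1270544 (mod 1448501).
From t ≡ 1270544 (mod 1448501) write t = 1270544 + 1448501s. Substituting into t ≡ 0 (mod 27) gives 1448501s ≡ 22 (mod 27), and since 5⁻¹ ≡ 11 (mod 27), s ≡ 26. Hence t ≡ 1270544 + 1448501·26 = 38931570 (mod 39109527).
From t ≡ 38931570 (mod 39109527) write t = 38931570 + 39109527s. Substituting into t ≡ 10 (mod 43) gives 39109527s ≡ 38 (mod 43), and since 38⁻¹ ≡ 17 (mod 43), s ≡ 1. Hence t ≡ 38931570 + 39109527·1 = 78041097 (mod 1681709661).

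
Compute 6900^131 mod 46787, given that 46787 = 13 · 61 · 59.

3020

Mod 13: 6900 ≡ 10; by Fermat, exponent reduces to 131 mod 12 = 11; 10^11 ≡ 4 (mod 13).
Mod 61: 6900 ≡ 7; by Fermat, exponent reduces to 131 mod 60 = 11; 7^11 ≡ 31 (mod 61).
Mod 59: 6900 ≡ 56; by Fermat, exponent reduces to 131 mod 58 = 15; 56^15 ≡ 11 (mod 59).
Combine by CRT: x ≡ 4 (mod 13), x ≡ 31 (mod 61), x ≡ 11 (mod 59) ⇒ x ≡ 3020 (mod 46787).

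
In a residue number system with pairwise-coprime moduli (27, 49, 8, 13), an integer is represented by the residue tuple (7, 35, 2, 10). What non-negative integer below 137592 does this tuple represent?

111706

The moduli are pairwise coprime; N = 27·49·8·13 = 137592.
N/27 = 5096; 5096 ≡ 20 (mod 27); 20·23 ≡ 1, so inverse 23.
N/49 = 2808; 2808 ≡ 15 (mod 49); 15·36 ≡ 1, so inverse 36.
N/8 = 17199; 17199 ≡ 7 (mod 8); 7·7 ≡ 1, so inverse 7.
N/13 = 10584; 10584 ≡ 2 (mod 13); 2·7 ≡ 1, so inverse 7.
x ≡ 7·5096·23 + 35·2808·36 + 2·17199·7 + 10·10584·7 = 5340202.
5340202 mod 137592 = 111706.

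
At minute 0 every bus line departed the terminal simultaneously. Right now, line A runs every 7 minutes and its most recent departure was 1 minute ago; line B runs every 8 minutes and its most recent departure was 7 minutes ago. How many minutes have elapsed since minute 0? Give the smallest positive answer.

15

From t ≡ 1 (mod 7) write t = 1 + 7s. Substituting into t ≡ 7 (mod 8) gives 7s ≡ 6 (mod 8), and since 7⁻¹ ≡ 7 (mod 8), s ≡ 2. Hence t ≡ 1 + 7·2 = 15 (mod 56).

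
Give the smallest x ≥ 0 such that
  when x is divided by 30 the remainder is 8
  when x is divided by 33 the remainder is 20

218

Combine the congruences pairwise.
gcd(30, 33) = 3 and 3 | (20 − 8), so the pair is consistent; merging gives x ≡ 218 (mod 330), where 330 = lcm(30, 33).
The solution is unique modulo lcm(30, 33) = 330.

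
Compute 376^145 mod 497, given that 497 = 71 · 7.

110

Mod 71: 376 ≡ 21; by Fermat, exponent reduces to 145 mod 70 = 5; 21^5 ≡ 39 (mod 71).
Mod 7: 376 ≡ 5; by Fermat, exponent reduces to 145 mod 6 = 1; 5^1 ≡ 5 (mod 7).
Combine by CRT: x ≡ 39 (mod 71), x ≡ 5 (mod 7) ⇒ x ≡ 110 (mod 497).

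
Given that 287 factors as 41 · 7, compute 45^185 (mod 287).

Mod 41: 45 ≡ 4; by Fermat, exponent reduces to 185 mod 40 = 25; 4^25 ≡ 40 (mod 41).
Mod 7: 45 ≡ 3; by Fermat, exponent reduces to 185 mod 6 = 5; 3^5 ≡ 5 (mod 7).
Combine by CRT: x ≡ 40 (mod 41), x ≡ 5 (mod 7) ⇒ x ≡ 40 (mod 287).

40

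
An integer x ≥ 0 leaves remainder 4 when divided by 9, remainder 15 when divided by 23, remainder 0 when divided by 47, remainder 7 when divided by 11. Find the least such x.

Combine the congruences pairwise.
From x ≡ 4 (mod 9) write x = 4 + 9t. Substituting into x ≡ 15 (mod 23) gives 9t ≡ 11 (mod 23), and since 9⁻¹ ≡ 18 (mod 23), t ≡ 14. Hence x ≡ 4 + 9·14 = 130 (mod 207).
From x ≡ 130 (mod 207) write x = 130 + 207t. Substituting into x ≡ 0 (mod 47) gives 207t ≡ 11 (mod 47), and since 19⁻¹ ≡ 5 (mod 47), t ≡ 8. Hence x ≡ 130 + 207·8 = 1786 (mod 9729).
From x ≡ 1786 (mod 9729) write x = 1786 + 9729t. Substituting into x ≡ 7 (mod 11) gives 9729t ≡ 3 (mod 11), and since 5⁻¹ ≡ 9 (mod 11), t ≡ 5. Hence x ≡ 1786 + 9729·5 = 50431 (mod 107019).

50431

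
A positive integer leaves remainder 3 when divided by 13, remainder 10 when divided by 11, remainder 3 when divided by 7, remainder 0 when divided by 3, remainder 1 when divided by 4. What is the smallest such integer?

549

From a ≡ 3 (mod 13) write a = 3 + 13t. Substituting into a ≡ 10 (mod 11) gives 13t ≡ 7 (mod 11), and since 2⁻¹ ≡ 6 (mod 11), t ≡ 9. Hence a ≡ 3 + 13·9 = 120 (mod 143).
From a ≡ 120 (mod 143) write a = 120 + 143t. Substituting into a ≡ 3 (mod 7) gives 143t ≡ 2 (mod 7), and since 3⁻¹ ≡ 5 (mod 7), t ≡ 3. Hence a ≡ 120 + 143·3 = 549 (mod 1001).
From a ≡ 549 (mod 1001) write a = 549 + 1001t. Substituting into a ≡ 0 (mod 3) gives 1001t ≡ 0 (mod 3), and since 2⁻¹ ≡ 2 (mod 3), t ≡ 0. Hence a ≡ 549 + 1001·0 = 549 (mod 3003).
From a ≡ 549 (mod 3003) write a = 549 + 3003t. Substituting into a ≡ 1 (mod 4) gives 3003t ≡ 0 (mod 4), and since 3⁻¹ ≡ 3 (mod 4), t ≡ 0. Hence a ≡ 549 + 3003·0 = 549 (mod 12012).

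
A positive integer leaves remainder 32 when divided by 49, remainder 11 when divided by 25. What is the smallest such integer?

1061

From N ≡ 32 (mod 49) write N = 32 + 49t. Substituting into N ≡ 11 (mod 25) gives 49t ≡ 4 (mod 25), and since 24⁻¹ ≡ 24 (mod 25), t ≡ 21. Hence N ≡ 32 + 49·21 = 1061 (mod 1225).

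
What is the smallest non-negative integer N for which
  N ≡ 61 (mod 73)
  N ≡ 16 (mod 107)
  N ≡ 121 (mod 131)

The moduli are pairwise coprime; M = 73·107·131 = 1023241.
M/73 = 14017; 14017 ≡ 1 (mod 73), inverse 1.
M/107 = 9563; 9563 ≡ 40 (mod 107); 40·99 ≡ 1, so inverse 99.
M/131 = 7811; 7811 ≡ 82 (mod 131); 82·8 ≡ 1, so inverse 8.
N ≡ 61·14017·1 + 16·9563·99 + 121·7811·8 = 23563877.
23563877 mod 1023241 = 29334.

29334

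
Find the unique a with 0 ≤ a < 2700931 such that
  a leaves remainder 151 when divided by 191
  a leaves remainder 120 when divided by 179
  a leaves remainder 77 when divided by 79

The moduli are pairwise coprime; N = 191·179·79 = 2700931.
N/191 = 14141; 14141 ≡ 7 (mod 191); 7·82 ≡ 1, so inverse 82.
N/179 = 15089; 15089 ≡ 53 (mod 179); 53·152 ≡ 1, so inverse 152.
N/79 = 34189; 34189 ≡ 61 (mod 79); 61·57 ≡ 1, so inverse 57.
a ≡ 151·14141·82 + 120·15089·152 + 77·34189·57 = 600372743.
600372743 mod 2700931 = 766061.

766061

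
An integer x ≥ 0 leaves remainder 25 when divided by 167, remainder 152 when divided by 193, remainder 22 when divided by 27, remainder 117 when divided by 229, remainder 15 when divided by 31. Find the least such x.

5441875051

Combine the congruences pairwise.
From x ≡ 25 (mod 167) write x = 25 + 167t. Substituting into x ≡ 152 (mod 193) gives 167t ≡ 127 (mod 193), and since 167⁻¹ ≡ 141 (mod 193), t ≡ 151. Hence x ≡ 25 + 167·151 = 25242 (mod 32231).
From x ≡ 25242 (mod 32231) write x = 25242 + 32231t. Substituting into x ≡ 22 (mod 27) gives 32231t ≡ 25 (mod 27), and since 20⁻¹ ≡ 23 (mod 27), t ≡ 8. Hence x ≡ 25242 + 32231·8 = 283090 (mod 870237).
From x ≡ 283090 (mod 870237) write x = 283090 + 870237t. Substituting into x ≡ 117 (mod 229) gives 870237t ≡ 71 (mod 229), and since 37⁻¹ ≡ 130 (mod 229), t ≡ 70. Hence x ≡ 283090 + 870237·70 = 61199680 (mod 199284273).
From x ≡ 61199680 (mod 199284273) write x = 61199680 + 199284273t. Substituting into x ≡ 15 (mod 31) gives 199284273t ≡ 8 (mod 31), and since 29⁻¹ ≡ 15 (mod 31), t ≡ 27. Hence x ≡ 61199680 + 199284273·27 = 5441875051 (mod 6177812463).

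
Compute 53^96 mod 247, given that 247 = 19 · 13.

144

Mod 19: 53 ≡ 15; by Fermat, exponent reduces to 96 mod 18 = 6; 15^6 ≡ 11 (mod 19).
Mod 13: 53 ≡ 1; since 12 | 96, by Fermat 1^96 ≡ 1 (mod 13).
Combine by CRT: x ≡ 11 (mod 19), x ≡ 1 (mod 13) ⇒ x ≡ 144 (mod 247).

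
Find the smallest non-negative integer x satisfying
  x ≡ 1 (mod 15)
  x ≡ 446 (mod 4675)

gcd(15, 4675) = 5 and 5 | (446 − 1), so the pair is consistent; merging gives x ≡ 9796 (mod 14025), where 14025 = lcm(15, 4675).
The solution is unique modulo lcm(15, 4675) = 14025.

9796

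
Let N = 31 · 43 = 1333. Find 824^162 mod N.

Mod 31: 824 ≡ 18; by Fermat, exponent reduces to 162 mod 30 = 12; 18^12 ≡ 8 (mod 31).
Mod 43: 824 ≡ 7; by Fermat, exponent reduces to 162 mod 42 = 36; 7^36 ≡ 1 (mod 43).
Combine by CRT: x ≡ 8 (mod 31), x ≡ 1 (mod 43) ⇒ x ≡ 1248 (mod 1333).

1248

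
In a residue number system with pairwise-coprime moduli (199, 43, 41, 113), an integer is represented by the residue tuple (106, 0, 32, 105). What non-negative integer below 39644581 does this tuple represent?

The moduli are pairwise coprime; N = 199·43·41·113 = 39644581.
N/199 = 199219; 199219 ≡ 20 (mod 199); 20·10 ≡ 1, so inverse 10.
N/43 = 921967; 921967 ≡ 4 (mod 43); 4·11 ≡ 1, so inverse 11.
N/41 = 966941; 966941 ≡ 38 (mod 41); 38·27 ≡ 1, so inverse 27.
N/113 = 350837; 350837 ≡ 85 (mod 113); 85·4 ≡ 1, so inverse 4.
x ≡ 106·199219·10 + 0·921967·11 + 32·966941·27 + 105·350837·4 = 1193960704.
1193960704 mod 39644581 = 4623274.

4623274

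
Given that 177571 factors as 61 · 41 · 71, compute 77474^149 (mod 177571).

35365

Mod 61: 77474 ≡ 4; by Fermat, exponent reduces to 149 mod 60 = 29; 4^29 ≡ 46 (mod 61).
Mod 41: 77474 ≡ 25; by Fermat, exponent reduces to 149 mod 40 = 29; 25^29 ≡ 23 (mod 41).
Mod 71: 77474 ≡ 13; by Fermat, exponent reduces to 149 mod 70 = 9; 13^9 ≡ 7 (mod 71).
Combine by CRT: x ≡ 46 (mod 61), x ≡ 23 (mod 41), x ≡ 7 (mod 71) ⇒ x ≡ 35365 (mod 177571).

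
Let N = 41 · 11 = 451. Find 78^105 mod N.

Mod 41: 78 ≡ 37; by Fermat, exponent reduces to 105 mod 40 = 25; 37^25 ≡ 1 (mod 41).
Mod 11: 78 ≡ 1; by Fermat, exponent reduces to 105 mod 10 = 5; 1^5 ≡ 1 (mod 11).
Combine by CRT: x ≡ 1 (mod 41), x ≡ 1 (mod 11) ⇒ x ≡ 1 (mod 451).

1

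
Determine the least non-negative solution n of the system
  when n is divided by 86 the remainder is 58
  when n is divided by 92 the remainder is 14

gcd(86, 92) = 2 and 2 | (14 − 58), so the pair is consistent; merging gives n ≡ 3326 (mod 3956), where 3956 = lcm(86, 92).
The solution is unique modulo lcm(86, 92) = 3956.

3326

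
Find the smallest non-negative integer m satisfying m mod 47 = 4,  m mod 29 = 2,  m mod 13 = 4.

From m ≡ 4 (mod 47) write m = 4 + 47t. Substituting into m ≡ 2 (mod 29) gives 47t ≡ 27 (mod 29), and since 18⁻¹ ≡ 21 (mod 29), t ≡ 16. Hence m ≡ 4 + 47·16 = 756 (mod 1363).
From m ≡ 756 (mod 1363) write m = 756 + 1363t. Substituting into m ≡ 4 (mod 13) gives 1363t ≡ 2 (mod 13), and since 11⁻¹ ≡ 6 (mod 13), t ≡ 12. Hence m ≡ 756 + 1363·12 = 17112 (mod 17719).

17112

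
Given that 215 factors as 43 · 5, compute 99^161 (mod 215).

49

Mod 43: 99 ≡ 13; by Fermat, exponent reduces to 161 mod 42 = 35; 13^35 ≡ 6 (mod 43).
Mod 5: 99 ≡ 4; by Fermat, exponent reduces to 161 mod 4 = 1; 4^1 ≡ 4 (mod 5).
Combine by CRT: x ≡ 6 (mod 43), x ≡ 4 (mod 5) ⇒ x ≡ 49 (mod 215).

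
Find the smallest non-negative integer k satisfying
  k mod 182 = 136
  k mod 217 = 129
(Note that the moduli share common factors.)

4686

gcd(182, 217) = 7 and 7 | (129 − 136), so the pair is consistent; merging gives k ≡ 4686 (mod 5642), where 5642 = lcm(182, 217).
The solution is unique modulo lcm(182, 217) = 5642.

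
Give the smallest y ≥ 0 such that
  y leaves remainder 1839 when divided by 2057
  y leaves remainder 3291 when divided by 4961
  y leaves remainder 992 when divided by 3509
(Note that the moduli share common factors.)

gcd(2057, 4961) = 121 and 121 | (3291 − 1839), so the pair is consistent; merging gives y ≡ 42979 (mod 84337), where 84337 = lcm(2057, 4961).
gcd(84337, 3509) = 121 and 121 | (992 − 42979), so the pair is consistent; merging gives y ≡ 127316 (mod 2445773), where 2445773 = lcm(84337, 3509).
The solution is unique modulo lcm(2057, 4961, 3509) = 2445773.

127316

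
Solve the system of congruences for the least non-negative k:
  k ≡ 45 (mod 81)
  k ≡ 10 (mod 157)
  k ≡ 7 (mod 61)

533025

Combine the congruences pairwise.
From k ≡ 45 (mod 81) write k = 45 + 81t. Substituting into k ≡ 10 (mod 157) gives 81t ≡ 122 (mod 157), and since 81⁻¹ ≡ 126 (mod 157), t ≡ 143. Hence k ≡ 45 + 81·143 = 11628 (mod 12717).
From k ≡ 11628 (mod 12717) write k = 11628 + 12717t. Substituting into k ≡ 7 (mod 61) gives 12717t ≡ 30 (mod 61), and since 29⁻¹ ≡ 40 (mod 61), t ≡ 41. Hence k ≡ 11628 + 12717·41 = 533025 (mod 775737).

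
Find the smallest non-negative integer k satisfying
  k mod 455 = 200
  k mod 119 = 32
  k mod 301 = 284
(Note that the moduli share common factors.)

Combine the congruences pairwise.
gcd(455, 119) = 7 and 7 | (32 − 200), so the pair is consistent; merging gives k ≡ 3840 (mod 7735), where 7735 = lcm(455, 119).
gcd(7735, 301) = 7 and 7 | (284 − 3840), so the pair is consistent; merging gives k ≡ 50250 (mod 332605), where 332605 = lcm(7735, 301).
The solution is unique modulo lcm(455, 119, 301) = 332605.

50250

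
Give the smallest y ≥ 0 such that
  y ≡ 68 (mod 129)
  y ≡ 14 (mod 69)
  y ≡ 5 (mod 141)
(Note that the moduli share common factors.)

75017

gcd(129, 69) = 3 and 3 | (14 − 68), so the pair is consistent; merging gives y ≡ 842 (mod 2967), where 2967 = lcm(129, 69).
gcd(2967, 141) = 3 and 3 | (5 − 842), so the pair is consistent; merging gives y ≡ 75017 (mod 139449), where 139449 = lcm(2967, 141).
The solution is unique modulo lcm(129, 69, 141) = 139449.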